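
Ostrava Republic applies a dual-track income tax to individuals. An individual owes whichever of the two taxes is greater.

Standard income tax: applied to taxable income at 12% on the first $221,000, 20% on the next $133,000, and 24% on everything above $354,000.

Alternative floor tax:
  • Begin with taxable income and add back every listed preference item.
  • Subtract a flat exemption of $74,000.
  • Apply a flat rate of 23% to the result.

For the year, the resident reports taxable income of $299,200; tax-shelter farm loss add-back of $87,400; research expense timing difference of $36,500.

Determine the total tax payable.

$80,293

Standard income tax:
  $221,000 × 12% = $26,520
  $78,200 × 20% = $15,640
  → $42,160

Alternative floor tax:
  Adjusted income: $299,200 + $87,400 + $36,500 = $423,100
  Less exemption $74,000 → base $349,100
  $349,100 × 23% = $80,293

$80,293 > $42,160, so the alternative floor tax is the binding amount.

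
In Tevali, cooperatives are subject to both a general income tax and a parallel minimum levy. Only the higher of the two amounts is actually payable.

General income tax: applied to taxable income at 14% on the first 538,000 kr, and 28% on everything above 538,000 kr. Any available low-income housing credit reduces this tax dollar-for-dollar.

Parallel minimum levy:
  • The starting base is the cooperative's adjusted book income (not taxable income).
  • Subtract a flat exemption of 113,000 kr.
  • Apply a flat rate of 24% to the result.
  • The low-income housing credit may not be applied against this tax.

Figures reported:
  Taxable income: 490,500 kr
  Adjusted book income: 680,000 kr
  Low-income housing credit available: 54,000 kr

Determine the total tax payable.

General income tax:
  490,500 kr × 14% = 68,670 kr
  Less low-income housing credit 54,000 kr → 14,670 kr

Parallel minimum levy:
  Base (adjusted book income): 680,000 kr
  Less exemption 113,000 kr → base 567,000 kr
  567,000 kr × 24% = 136,080 kr

136,080 kr > 14,670 kr, so the parallel minimum levy is the binding amount.

136,080 kr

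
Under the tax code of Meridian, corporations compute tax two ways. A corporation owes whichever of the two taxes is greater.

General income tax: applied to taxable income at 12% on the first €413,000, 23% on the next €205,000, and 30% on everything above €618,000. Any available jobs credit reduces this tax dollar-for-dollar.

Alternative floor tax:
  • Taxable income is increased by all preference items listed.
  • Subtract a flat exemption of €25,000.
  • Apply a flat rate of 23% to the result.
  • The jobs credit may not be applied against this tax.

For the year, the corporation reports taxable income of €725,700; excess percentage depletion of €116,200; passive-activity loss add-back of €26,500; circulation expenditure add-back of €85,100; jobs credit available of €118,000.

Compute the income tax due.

Alternative floor tax:
  Adjusted income: €725,700 + €116,200 + €26,500 + €85,100 = €953,500
  Less exemption €25,000 → base €928,500
  €928,500 × 23% = €213,555

General income tax:
  €413,000 × 12% = €49,560
  €205,000 × 23% = €47,150
  €107,700 × 30% = €32,310
  → €129,020
  Less jobs credit €118,000 → €11,020

€213,555 > €11,020, so the alternative floor tax is the binding amount.

€213,555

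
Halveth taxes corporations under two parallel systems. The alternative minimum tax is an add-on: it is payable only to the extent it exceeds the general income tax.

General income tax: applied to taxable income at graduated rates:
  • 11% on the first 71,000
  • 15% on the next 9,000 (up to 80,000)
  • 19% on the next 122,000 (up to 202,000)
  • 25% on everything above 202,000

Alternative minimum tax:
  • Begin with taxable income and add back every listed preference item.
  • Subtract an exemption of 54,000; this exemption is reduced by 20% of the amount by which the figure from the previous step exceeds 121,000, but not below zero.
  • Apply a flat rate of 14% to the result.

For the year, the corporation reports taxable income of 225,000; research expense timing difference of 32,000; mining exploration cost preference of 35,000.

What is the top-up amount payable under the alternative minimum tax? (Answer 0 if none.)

18

Alternative minimum tax:
  Adjusted income: 225,000 + 32,000 + 35,000 = 292,000
  Exemption: 54,000 − 20% × (292,000 − 121,000) = 54,000 − 34,200 = 19,800
  Base: 292,000 − 19,800 = 272,200
  272,200 × 14% = 38,108

General income tax:
  71,000 × 11% = 7,810
  9,000 × 15% = 1,350
  122,000 × 19% = 23,180
  23,000 × 25% = 5,750
  → 38,090

Excess of alternative minimum tax over general income tax: 38,108 − 38,090 = 18.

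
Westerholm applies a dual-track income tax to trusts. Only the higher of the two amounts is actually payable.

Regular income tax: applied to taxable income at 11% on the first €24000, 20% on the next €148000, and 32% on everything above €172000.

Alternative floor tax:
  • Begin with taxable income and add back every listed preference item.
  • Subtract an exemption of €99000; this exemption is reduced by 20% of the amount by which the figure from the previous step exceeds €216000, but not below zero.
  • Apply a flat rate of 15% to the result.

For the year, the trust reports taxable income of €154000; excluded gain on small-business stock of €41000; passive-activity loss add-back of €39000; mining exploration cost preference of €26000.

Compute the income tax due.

Alternative floor tax:
  Adjusted income: €154000 + €41000 + €39000 + €26000 = €260000
  Exemption: €99000 − 20% × (€260000 − €216000) = €99000 − €8800 = €90200
  Base: €260000 − €90200 = €169800
  €169800 × 15% = €25470

Regular income tax:
  €24000 × 11% = €2640
  €130000 × 20% = €26000
  → €28640

€28640 > €25470, so the regular income tax governs.

€28640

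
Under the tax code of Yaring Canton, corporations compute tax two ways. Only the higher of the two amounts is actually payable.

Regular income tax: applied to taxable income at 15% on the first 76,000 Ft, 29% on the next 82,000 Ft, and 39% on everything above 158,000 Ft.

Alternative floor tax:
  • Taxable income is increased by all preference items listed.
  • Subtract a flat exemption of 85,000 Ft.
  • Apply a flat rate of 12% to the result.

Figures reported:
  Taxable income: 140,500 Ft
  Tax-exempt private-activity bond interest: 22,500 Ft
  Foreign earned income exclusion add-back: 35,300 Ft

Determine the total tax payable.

Alternative floor tax:
  Adjusted income: 140,500 Ft + 22,500 Ft + 35,300 Ft = 198,300 Ft
  Less exemption 85,000 Ft → base 113,300 Ft
  113,300 Ft × 12% = 13,596 Ft

Regular income tax:
  76,000 Ft × 15% = 11,400 Ft
  64,500 Ft × 29% = 18,705 Ft
  → 30,105 Ft

30,105 Ft > 13,596 Ft, so the regular income tax governs.

30,105 Ft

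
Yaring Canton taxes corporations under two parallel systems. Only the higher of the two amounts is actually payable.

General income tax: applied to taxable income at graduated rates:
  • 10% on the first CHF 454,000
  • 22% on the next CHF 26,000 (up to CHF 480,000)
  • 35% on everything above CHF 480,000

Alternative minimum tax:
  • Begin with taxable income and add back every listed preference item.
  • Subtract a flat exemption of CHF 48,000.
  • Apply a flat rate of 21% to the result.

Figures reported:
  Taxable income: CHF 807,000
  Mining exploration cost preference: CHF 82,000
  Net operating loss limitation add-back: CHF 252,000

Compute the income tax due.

CHF 229,530

General income tax:
  CHF 454,000 × 10% = CHF 45,400
  CHF 26,000 × 22% = CHF 5,720
  CHF 327,000 × 35% = CHF 114,450
  → CHF 165,570

Alternative minimum tax:
  Adjusted income: CHF 807,000 + CHF 82,000 + CHF 252,000 = CHF 1,141,000
  Less exemption CHF 48,000 → base CHF 1,093,000
  CHF 1,093,000 × 21% = CHF 229,530

CHF 229,530 > CHF 165,570, so the alternative minimum tax is the binding amount.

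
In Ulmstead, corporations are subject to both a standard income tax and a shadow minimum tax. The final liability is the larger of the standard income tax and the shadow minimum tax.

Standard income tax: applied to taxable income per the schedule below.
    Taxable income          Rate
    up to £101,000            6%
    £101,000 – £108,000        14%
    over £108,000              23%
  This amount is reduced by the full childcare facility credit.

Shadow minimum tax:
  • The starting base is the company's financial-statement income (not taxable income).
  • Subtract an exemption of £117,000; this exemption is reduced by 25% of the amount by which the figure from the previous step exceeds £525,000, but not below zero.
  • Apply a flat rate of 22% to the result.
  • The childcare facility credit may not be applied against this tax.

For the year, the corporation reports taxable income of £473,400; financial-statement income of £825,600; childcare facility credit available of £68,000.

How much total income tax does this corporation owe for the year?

£172,425

Shadow minimum tax:
  Base (financial-statement income): £825,600
  Exemption: £117,000 − 25% × (£825,600 − £525,000) = £117,000 − £75,150 = £41,850
  Base: £825,600 − £41,850 = £783,750
  £783,750 × 22% = £172,425

Standard income tax:
  £101,000 × 6% = £6,060
  £7,000 × 14% = £980
  £365,400 × 23% = £84,042
  → £91,082
  Less childcare facility credit £68,000 → £23,082

£172,425 > £23,082, so the shadow minimum tax is the binding amount.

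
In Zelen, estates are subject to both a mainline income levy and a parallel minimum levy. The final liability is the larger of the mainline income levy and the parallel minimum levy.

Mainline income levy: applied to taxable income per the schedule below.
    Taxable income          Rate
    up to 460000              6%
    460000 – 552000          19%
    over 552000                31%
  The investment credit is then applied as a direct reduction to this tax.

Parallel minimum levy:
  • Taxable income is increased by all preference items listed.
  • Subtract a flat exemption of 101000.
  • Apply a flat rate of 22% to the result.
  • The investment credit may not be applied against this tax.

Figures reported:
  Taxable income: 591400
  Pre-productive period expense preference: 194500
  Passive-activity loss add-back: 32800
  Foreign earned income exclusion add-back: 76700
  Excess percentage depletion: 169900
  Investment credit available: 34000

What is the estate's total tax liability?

212146

Mainline income levy:
  460000 × 6% = 27600
  92000 × 19% = 17480
  39400 × 31% = 12214
  → 57294
  Less investment credit 34000 → 23294

Parallel minimum levy:
  Adjusted income: 591400 + 194500 + 32800 + 76700 + 169900 = 1065300
  Less exemption 101000 → base 964300
  964300 × 22% = 212146

212146 > 23294, so the parallel minimum levy is the binding amount.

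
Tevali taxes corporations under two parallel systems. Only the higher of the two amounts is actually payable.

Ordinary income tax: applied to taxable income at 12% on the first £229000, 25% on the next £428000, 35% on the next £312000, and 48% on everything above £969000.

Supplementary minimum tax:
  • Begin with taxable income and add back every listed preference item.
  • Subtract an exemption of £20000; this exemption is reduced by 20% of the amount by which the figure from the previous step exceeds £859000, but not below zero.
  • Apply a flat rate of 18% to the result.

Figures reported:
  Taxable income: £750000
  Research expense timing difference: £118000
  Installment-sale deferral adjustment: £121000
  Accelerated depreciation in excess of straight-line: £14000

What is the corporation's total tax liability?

Supplementary minimum tax:
  Adjusted income: £750000 + £118000 + £121000 + £14000 = £1003000
  Exemption: 20% × (£1003000 − £859000) = £28800 ≥ £20000, so the exemption is fully phased out
  Base: £1003000 − £0 = £1003000
  £1003000 × 18% = £180540

Ordinary income tax:
  £229000 × 12% = £27480
  £428000 × 25% = £107000
  £93000 × 35% = £32550
  → £167030

£180540 > £167030, so the supplementary minimum tax is the binding amount.

£180540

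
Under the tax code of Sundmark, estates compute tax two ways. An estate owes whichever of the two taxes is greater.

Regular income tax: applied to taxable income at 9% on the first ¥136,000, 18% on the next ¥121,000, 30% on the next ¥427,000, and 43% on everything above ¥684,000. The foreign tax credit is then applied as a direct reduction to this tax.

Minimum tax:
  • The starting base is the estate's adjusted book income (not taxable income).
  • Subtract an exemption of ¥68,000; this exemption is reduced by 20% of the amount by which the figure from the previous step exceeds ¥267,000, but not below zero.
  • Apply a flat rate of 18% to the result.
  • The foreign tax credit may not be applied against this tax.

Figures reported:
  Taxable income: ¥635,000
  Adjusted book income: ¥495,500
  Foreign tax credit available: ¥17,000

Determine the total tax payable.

Minimum tax:
  Base (adjusted book income): ¥495,500
  Exemption: ¥68,000 − 20% × (¥495,500 − ¥267,000) = ¥68,000 − ¥45,700 = ¥22,300
  Base: ¥495,500 − ¥22,300 = ¥473,200
  ¥473,200 × 18% = ¥85,176

Regular income tax:
  ¥136,000 × 9% = ¥12,240
  ¥121,000 × 18% = ¥21,780
  ¥378,000 × 30% = ¥113,400
  → ¥147,420
  Less foreign tax credit ¥17,000 → ¥130,420

¥130,420 > ¥85,176, so the regular income tax governs.

¥130,420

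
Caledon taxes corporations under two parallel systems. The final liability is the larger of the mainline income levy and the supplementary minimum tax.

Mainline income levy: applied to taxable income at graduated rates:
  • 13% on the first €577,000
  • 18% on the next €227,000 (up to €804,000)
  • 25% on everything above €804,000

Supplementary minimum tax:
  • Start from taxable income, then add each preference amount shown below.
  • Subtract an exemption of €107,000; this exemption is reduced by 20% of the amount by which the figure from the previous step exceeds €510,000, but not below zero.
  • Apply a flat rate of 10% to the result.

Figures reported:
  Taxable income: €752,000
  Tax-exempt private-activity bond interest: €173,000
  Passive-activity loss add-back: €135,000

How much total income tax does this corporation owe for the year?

Supplementary minimum tax:
  Adjusted income: €752,000 + €173,000 + €135,000 = €1,060,000
  Exemption: 20% × (€1,060,000 − €510,000) = €110,000 ≥ €107,000, so the exemption is fully phased out
  Base: €1,060,000 − €0 = €1,060,000
  €1,060,000 × 10% = €106,000

Mainline income levy:
  €577,000 × 13% = €75,010
  €175,000 × 18% = €31,500
  → €106,510

€106,510 > €106,000, so the mainline income levy governs.

€106,510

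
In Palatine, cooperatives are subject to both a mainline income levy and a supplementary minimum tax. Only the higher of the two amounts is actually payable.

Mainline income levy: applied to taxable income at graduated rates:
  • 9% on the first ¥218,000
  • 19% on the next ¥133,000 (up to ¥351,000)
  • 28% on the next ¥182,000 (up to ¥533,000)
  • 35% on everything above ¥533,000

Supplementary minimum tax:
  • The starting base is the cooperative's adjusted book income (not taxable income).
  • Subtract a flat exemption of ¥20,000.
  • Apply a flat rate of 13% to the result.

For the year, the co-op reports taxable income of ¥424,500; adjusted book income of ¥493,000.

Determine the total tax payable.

¥65,470

Supplementary minimum tax:
  Base (adjusted book income): ¥493,000
  Less exemption ¥20,000 → base ¥473,000
  ¥473,000 × 13% = ¥61,490

Mainline income levy:
  ¥218,000 × 9% = ¥19,620
  ¥133,000 × 19% = ¥25,270
  ¥73,500 × 28% = ¥20,580
  → ¥65,470

¥65,470 > ¥61,490, so the mainline income levy governs.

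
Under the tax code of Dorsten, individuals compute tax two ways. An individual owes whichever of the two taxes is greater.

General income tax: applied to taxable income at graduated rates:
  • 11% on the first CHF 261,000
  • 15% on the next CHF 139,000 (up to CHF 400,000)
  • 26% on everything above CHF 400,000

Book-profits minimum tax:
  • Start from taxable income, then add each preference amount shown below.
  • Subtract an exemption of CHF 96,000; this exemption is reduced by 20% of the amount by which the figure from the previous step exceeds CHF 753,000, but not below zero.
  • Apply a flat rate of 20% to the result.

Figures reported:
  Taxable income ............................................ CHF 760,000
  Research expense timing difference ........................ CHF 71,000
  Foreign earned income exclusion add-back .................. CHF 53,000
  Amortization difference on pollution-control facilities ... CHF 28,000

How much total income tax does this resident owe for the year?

CHF 169,560

Book-profits minimum tax:
  Adjusted income: CHF 760,000 + CHF 71,000 + CHF 53,000 + CHF 28,000 = CHF 912,000
  Exemption: CHF 96,000 − 20% × (CHF 912,000 − CHF 753,000) = CHF 96,000 − CHF 31,800 = CHF 64,200
  Base: CHF 912,000 − CHF 64,200 = CHF 847,800
  CHF 847,800 × 20% = CHF 169,560

General income tax:
  CHF 261,000 × 11% = CHF 28,710
  CHF 139,000 × 15% = CHF 20,850
  CHF 360,000 × 26% = CHF 93,600
  → CHF 143,160

CHF 169,560 > CHF 143,160, so the book-profits minimum tax is the binding amount.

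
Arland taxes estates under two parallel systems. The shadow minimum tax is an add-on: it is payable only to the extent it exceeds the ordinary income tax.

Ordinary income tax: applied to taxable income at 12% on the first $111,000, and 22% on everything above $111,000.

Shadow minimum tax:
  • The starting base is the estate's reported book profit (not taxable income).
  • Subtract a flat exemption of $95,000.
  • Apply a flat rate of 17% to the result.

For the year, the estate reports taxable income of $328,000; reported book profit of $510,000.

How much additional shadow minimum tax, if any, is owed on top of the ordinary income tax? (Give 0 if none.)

$9,490

Shadow minimum tax:
  Base (reported book profit): $510,000
  Less exemption $95,000 → base $415,000
  $415,000 × 17% = $70,550

Ordinary income tax:
  $111,000 × 12% = $13,320
  $217,000 × 22% = $47,740
  → $61,060

Excess of shadow minimum tax over ordinary income tax: $70,550 − $61,060 = $9,490.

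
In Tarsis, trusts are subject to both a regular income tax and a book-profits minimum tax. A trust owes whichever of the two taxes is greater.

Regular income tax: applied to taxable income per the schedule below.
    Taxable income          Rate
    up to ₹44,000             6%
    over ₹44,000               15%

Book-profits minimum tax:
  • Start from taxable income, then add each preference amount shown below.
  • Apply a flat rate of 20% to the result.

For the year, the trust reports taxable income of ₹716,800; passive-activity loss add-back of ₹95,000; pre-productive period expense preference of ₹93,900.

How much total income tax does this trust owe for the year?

₹181,140

Regular income tax:
  ₹44,000 × 6% = ₹2,640
  ₹672,800 × 15% = ₹100,920
  → ₹103,560

Book-profits minimum tax:
  Adjusted income: ₹716,800 + ₹95,000 + ₹93,900 = ₹905,700
  ₹905,700 × 20% = ₹181,140

₹181,140 > ₹103,560, so the book-profits minimum tax is the binding amount.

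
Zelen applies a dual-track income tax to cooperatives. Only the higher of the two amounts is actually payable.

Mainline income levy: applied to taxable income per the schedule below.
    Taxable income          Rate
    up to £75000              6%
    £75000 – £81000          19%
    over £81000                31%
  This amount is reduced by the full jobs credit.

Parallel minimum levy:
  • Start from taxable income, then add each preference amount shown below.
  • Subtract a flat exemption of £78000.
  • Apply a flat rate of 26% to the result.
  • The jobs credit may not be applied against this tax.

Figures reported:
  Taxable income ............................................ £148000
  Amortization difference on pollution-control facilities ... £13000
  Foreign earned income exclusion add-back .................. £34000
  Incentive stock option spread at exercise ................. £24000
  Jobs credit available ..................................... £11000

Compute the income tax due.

Parallel minimum levy:
  Adjusted income: £148000 + £13000 + £34000 + £24000 = £219000
  Less exemption £78000 → base £141000
  £141000 × 26% = £36660

Mainline income levy:
  £75000 × 6% = £4500
  £6000 × 19% = £1140
  £67000 × 31% = £20770
  → £26410
  Less jobs credit £11000 → £15410

£36660 > £15410, so the parallel minimum levy is the binding amount.

£36660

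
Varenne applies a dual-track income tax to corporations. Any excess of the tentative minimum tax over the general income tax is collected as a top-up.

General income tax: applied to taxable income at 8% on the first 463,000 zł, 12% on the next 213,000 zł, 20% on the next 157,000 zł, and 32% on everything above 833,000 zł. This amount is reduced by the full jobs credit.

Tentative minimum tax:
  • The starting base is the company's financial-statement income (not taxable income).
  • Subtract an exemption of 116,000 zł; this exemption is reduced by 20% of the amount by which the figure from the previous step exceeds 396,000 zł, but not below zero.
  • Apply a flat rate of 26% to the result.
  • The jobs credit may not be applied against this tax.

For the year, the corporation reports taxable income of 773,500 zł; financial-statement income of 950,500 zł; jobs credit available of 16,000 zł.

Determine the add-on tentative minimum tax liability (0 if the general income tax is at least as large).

179,704 zł

Tentative minimum tax:
  Base (financial-statement income): 950,500 zł
  Exemption: 116,000 zł − 20% × (950,500 zł − 396,000 zł) = 116,000 zł − 110,900 zł = 5,100 zł
  Base: 950,500 zł − 5,100 zł = 945,400 zł
  945,400 zł × 26% = 245,804 zł

General income tax:
  463,000 zł × 8% = 37,040 zł
  213,000 zł × 12% = 25,560 zł
  97,500 zł × 20% = 19,500 zł
  → 82,100 zł
  Less jobs credit 16,000 zł → 66,100 zł

Excess of tentative minimum tax over general income tax: 245,804 zł − 66,100 zł = 179,704 zł.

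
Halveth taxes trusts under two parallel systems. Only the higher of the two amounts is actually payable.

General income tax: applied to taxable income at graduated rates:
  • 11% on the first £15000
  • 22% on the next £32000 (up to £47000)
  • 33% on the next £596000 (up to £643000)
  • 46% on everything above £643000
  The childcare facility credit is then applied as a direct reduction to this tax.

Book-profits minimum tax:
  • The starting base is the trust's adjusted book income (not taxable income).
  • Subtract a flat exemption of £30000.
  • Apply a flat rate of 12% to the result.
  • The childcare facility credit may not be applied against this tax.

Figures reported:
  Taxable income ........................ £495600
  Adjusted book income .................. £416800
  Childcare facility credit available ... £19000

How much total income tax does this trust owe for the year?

£137728

General income tax:
  £15000 × 11% = £1650
  £32000 × 22% = £7040
  £448600 × 33% = £148038
  → £156728
  Less childcare facility credit £19000 → £137728

Book-profits minimum tax:
  Base (adjusted book income): £416800
  Less exemption £30000 → base £386800
  £386800 × 12% = £46416

£137728 > £46416, so the general income tax governs.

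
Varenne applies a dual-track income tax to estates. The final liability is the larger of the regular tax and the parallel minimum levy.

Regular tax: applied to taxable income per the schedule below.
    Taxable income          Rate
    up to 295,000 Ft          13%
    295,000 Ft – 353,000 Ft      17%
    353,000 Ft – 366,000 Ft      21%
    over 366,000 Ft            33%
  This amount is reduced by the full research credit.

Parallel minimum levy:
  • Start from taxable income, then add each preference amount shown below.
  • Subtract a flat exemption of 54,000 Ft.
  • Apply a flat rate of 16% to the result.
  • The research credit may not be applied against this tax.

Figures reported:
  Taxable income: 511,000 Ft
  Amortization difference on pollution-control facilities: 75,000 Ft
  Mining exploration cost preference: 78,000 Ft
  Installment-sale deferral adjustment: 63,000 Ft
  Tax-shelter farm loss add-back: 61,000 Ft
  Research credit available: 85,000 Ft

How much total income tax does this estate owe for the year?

117,440 Ft

Regular tax:
  295,000 Ft × 13% = 38,350 Ft
  58,000 Ft × 17% = 9,860 Ft
  13,000 Ft × 21% = 2,730 Ft
  145,000 Ft × 33% = 47,850 Ft
  → 98,790 Ft
  Less research credit 85,000 Ft → 13,790 Ft

Parallel minimum levy:
  Adjusted income: 511,000 Ft + 75,000 Ft + 78,000 Ft + 63,000 Ft + 61,000 Ft = 788,000 Ft
  Less exemption 54,000 Ft → base 734,000 Ft
  734,000 Ft × 16% = 117,440 Ft

117,440 Ft > 13,790 Ft, so the parallel minimum levy is the binding amount.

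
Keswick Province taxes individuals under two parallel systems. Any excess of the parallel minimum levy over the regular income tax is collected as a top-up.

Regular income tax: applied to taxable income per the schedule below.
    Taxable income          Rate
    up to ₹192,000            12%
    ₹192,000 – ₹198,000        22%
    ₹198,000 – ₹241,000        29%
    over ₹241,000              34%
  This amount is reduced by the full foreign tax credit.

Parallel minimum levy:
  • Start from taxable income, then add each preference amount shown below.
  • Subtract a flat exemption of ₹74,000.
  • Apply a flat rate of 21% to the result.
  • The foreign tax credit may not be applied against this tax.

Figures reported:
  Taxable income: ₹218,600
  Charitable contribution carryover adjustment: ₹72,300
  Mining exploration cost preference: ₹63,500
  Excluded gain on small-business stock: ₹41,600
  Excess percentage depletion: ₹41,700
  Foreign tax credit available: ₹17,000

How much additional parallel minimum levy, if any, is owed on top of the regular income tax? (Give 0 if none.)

Parallel minimum levy:
  Adjusted income: ₹218,600 + ₹72,300 + ₹63,500 + ₹41,600 + ₹41,700 = ₹437,700
  Less exemption ₹74,000 → base ₹363,700
  ₹363,700 × 21% = ₹76,377

Regular income tax:
  ₹192,000 × 12% = ₹23,040
  ₹6,000 × 22% = ₹1,320
  ₹20,600 × 29% = ₹5,974
  → ₹30,334
  Less foreign tax credit ₹17,000 → ₹13,334

Excess of parallel minimum levy over regular income tax: ₹76,377 − ₹13,334 = ₹63,043.

₹63,043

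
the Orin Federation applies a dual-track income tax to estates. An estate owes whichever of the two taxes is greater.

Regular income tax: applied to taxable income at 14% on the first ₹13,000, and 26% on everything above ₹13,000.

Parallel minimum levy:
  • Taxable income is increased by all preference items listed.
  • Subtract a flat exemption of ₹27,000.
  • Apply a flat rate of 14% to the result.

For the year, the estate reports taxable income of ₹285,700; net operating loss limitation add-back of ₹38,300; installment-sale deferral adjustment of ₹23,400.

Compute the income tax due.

₹72,722

Parallel minimum levy:
  Adjusted income: ₹285,700 + ₹38,300 + ₹23,400 = ₹347,400
  Less exemption ₹27,000 → base ₹320,400
  ₹320,400 × 14% = ₹44,856

Regular income tax:
  ₹13,000 × 14% = ₹1,820
  ₹272,700 × 26% = ₹70,902
  → ₹72,722

₹72,722 > ₹44,856, so the regular income tax governs.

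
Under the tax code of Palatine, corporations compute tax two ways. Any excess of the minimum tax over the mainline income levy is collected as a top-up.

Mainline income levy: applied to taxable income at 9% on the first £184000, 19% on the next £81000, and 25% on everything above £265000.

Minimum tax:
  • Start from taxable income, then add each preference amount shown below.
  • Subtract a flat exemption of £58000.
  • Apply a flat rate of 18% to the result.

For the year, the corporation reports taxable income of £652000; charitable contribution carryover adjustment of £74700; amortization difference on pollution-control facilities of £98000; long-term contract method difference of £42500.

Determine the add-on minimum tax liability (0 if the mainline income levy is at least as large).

Mainline income levy:
  £184000 × 9% = £16560
  £81000 × 19% = £15390
  £387000 × 25% = £96750
  → £128700

Minimum tax:
  Adjusted income: £652000 + £74700 + £98000 + £42500 = £867200
  Less exemption £58000 → base £809200
  £809200 × 18% = £145656

Excess of minimum tax over mainline income levy: £145656 − £128700 = £16956.

£16956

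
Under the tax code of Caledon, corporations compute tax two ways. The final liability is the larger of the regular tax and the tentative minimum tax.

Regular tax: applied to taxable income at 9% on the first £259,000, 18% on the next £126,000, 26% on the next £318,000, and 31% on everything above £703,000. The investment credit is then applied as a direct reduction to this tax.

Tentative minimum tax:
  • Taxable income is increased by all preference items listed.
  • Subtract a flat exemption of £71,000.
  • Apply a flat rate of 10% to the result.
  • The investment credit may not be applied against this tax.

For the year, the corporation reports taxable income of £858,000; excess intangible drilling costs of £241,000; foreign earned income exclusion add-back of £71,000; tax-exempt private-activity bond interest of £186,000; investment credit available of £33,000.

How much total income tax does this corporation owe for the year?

£143,720

Regular tax:
  £259,000 × 9% = £23,310
  £126,000 × 18% = £22,680
  £318,000 × 26% = £82,680
  £155,000 × 31% = £48,050
  → £176,720
  Less investment credit £33,000 → £143,720

Tentative minimum tax:
  Adjusted income: £858,000 + £241,000 + £71,000 + £186,000 = £1,356,000
  Less exemption £71,000 → base £1,285,000
  £1,285,000 × 10% = £128,500

£143,720 > £128,500, so the regular tax governs.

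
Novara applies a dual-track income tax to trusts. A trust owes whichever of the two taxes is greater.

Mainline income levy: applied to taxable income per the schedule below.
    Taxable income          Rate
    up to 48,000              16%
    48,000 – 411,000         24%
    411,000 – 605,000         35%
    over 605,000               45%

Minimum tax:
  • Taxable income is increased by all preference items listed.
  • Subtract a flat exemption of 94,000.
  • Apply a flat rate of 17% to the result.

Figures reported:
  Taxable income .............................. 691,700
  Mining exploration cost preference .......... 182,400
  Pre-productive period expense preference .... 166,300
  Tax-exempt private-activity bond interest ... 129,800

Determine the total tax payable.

Minimum tax:
  Adjusted income: 691,700 + 182,400 + 166,300 + 129,800 = 1,170,200
  Less exemption 94,000 → base 1,076,200
  1,076,200 × 17% = 182,954

Mainline income levy:
  48,000 × 16% = 7,680
  363,000 × 24% = 87,120
  194,000 × 35% = 67,900
  86,700 × 45% = 39,015
  → 201,715

201,715 > 182,954, so the mainline income levy governs.

201,715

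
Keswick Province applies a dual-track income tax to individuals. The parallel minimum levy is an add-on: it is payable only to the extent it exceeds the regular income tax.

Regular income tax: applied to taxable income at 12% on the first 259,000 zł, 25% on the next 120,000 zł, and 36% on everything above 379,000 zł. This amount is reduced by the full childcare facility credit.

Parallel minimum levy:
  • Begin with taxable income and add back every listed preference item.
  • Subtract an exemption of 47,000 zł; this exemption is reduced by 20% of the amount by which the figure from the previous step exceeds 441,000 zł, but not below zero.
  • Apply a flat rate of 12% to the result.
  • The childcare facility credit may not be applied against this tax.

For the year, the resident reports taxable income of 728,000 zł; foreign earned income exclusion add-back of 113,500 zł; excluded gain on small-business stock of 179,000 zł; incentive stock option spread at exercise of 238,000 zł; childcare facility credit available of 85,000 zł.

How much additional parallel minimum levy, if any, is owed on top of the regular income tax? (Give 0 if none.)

49,300 zł

Parallel minimum levy:
  Adjusted income: 728,000 zł + 113,500 zł + 179,000 zł + 238,000 zł = 1,258,500 zł
  Exemption: 20% × (1,258,500 zł − 441,000 zł) = 163,500 zł ≥ 47,000 zł, so the exemption is fully phased out
  Base: 1,258,500 zł − 0 zł = 1,258,500 zł
  1,258,500 zł × 12% = 151,020 zł

Regular income tax:
  259,000 zł × 12% = 31,080 zł
  120,000 zł × 25% = 30,000 zł
  349,000 zł × 36% = 125,640 zł
  → 186,720 zł
  Less childcare facility credit 85,000 zł → 101,720 zł

Excess of parallel minimum levy over regular income tax: 151,020 zł − 101,720 zł = 49,300 zł.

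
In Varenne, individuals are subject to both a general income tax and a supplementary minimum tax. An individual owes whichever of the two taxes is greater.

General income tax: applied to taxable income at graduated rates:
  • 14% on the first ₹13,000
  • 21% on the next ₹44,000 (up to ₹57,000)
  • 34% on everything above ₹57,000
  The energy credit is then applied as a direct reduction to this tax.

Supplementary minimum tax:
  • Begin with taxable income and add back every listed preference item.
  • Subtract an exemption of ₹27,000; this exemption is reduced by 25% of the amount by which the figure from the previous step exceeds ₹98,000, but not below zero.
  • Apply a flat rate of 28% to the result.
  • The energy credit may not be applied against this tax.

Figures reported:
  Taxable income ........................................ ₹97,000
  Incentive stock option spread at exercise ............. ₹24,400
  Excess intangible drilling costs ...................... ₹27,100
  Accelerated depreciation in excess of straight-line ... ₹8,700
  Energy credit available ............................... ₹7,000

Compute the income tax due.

₹40,600

General income tax:
  ₹13,000 × 14% = ₹1,820
  ₹44,000 × 21% = ₹9,240
  ₹40,000 × 34% = ₹13,600
  → ₹24,660
  Less energy credit ₹7,000 → ₹17,660

Supplementary minimum tax:
  Adjusted income: ₹97,000 + ₹24,400 + ₹27,100 + ₹8,700 = ₹157,200
  Exemption: ₹27,000 − 25% × (₹157,200 − ₹98,000) = ₹27,000 − ₹14,800 = ₹12,200
  Base: ₹157,200 − ₹12,200 = ₹145,000
  ₹145,000 × 28% = ₹40,600

₹40,600 > ₹17,660, so the supplementary minimum tax is the binding amount.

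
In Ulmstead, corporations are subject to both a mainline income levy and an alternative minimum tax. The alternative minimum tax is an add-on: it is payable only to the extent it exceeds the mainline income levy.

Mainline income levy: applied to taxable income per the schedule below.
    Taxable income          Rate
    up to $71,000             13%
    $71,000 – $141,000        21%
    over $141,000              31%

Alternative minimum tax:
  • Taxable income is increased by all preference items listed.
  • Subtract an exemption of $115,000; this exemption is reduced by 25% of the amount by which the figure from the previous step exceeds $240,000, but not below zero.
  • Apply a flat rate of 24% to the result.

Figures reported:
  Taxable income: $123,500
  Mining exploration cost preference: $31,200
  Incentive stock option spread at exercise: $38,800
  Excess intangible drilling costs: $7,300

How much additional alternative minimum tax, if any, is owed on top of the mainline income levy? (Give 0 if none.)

Mainline income levy:
  $71,000 × 13% = $9,230
  $52,500 × 21% = $11,025
  → $20,255

Alternative minimum tax:
  Adjusted income: $123,500 + $31,200 + $38,800 + $7,300 = $200,800
  Exemption: $200,800 ≤ $240,000, so full $115,000 applies
  Base: $200,800 − $115,000 = $85,800
  $85,800 × 24% = $20,592

Excess of alternative minimum tax over mainline income levy: $20,592 − $20,255 = $337.

$337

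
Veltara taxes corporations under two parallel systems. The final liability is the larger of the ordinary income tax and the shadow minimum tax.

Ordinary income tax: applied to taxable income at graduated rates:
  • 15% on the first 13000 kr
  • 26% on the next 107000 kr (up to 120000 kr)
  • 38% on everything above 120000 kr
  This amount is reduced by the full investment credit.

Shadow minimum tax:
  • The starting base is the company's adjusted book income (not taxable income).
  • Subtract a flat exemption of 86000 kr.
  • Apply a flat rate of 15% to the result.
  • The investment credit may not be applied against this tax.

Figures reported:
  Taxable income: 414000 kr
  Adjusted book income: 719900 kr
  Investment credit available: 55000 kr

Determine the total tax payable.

95085 kr

Ordinary income tax:
  13000 kr × 15% = 1950 kr
  107000 kr × 26% = 27820 kr
  294000 kr × 38% = 111720 kr
  → 141490 kr
  Less investment credit 55000 kr → 86490 kr

Shadow minimum tax:
  Base (adjusted book income): 719900 kr
  Less exemption 86000 kr → base 633900 kr
  633900 kr × 15% = 95085 kr

95085 kr > 86490 kr, so the shadow minimum tax is the binding amount.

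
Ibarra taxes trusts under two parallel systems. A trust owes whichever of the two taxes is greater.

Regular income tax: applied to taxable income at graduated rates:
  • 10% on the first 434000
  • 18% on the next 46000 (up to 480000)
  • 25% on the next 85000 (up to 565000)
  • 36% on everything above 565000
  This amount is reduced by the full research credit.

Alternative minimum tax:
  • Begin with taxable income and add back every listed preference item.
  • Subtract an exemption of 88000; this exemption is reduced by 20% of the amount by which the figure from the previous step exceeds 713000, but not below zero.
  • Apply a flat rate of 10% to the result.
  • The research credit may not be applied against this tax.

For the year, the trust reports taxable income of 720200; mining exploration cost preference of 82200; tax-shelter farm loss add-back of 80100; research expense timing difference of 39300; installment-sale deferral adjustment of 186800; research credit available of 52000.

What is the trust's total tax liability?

Regular income tax:
  434000 × 10% = 43400
  46000 × 18% = 8280
  85000 × 25% = 21250
  155200 × 36% = 55872
  → 128802
  Less research credit 52000 → 76802

Alternative minimum tax:
  Adjusted income: 720200 + 82200 + 80100 + 39300 + 186800 = 1108600
  Exemption: 88000 − 20% × (1108600 − 713000) = 88000 − 79120 = 8880
  Base: 1108600 − 8880 = 1099720
  1099720 × 10% = 109972

109972 > 76802, so the alternative minimum tax is the binding amount.

109972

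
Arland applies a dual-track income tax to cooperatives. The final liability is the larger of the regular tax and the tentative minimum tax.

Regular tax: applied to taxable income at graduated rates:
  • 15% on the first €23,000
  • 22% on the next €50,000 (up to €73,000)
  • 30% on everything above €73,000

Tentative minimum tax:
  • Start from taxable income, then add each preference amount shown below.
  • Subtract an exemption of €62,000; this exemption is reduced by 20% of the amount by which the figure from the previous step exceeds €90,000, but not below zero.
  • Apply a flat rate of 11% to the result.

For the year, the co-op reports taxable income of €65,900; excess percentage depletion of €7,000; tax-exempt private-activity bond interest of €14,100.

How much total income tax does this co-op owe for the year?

Tentative minimum tax:
  Adjusted income: €65,900 + €7,000 + €14,100 = €87,000
  Exemption: €87,000 ≤ €90,000, so full €62,000 applies
  Base: €87,000 − €62,000 = €25,000
  €25,000 × 11% = €2,750

Regular tax:
  €23,000 × 15% = €3,450
  €42,900 × 22% = €9,438
  → €12,888

€12,888 > €2,750, so the regular tax governs.

€12,888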